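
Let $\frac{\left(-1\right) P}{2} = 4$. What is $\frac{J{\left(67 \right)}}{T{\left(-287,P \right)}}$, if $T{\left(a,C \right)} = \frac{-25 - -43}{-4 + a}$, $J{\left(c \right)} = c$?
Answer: $- \frac{6499}{6} \approx -1083.2$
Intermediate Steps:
$P = -8$ ($P = \left(-2\right) 4 = -8$)
$T{\left(a,C \right)} = \frac{18}{-4 + a}$ ($T{\left(a,C \right)} = \frac{-25 + \left(-2 + 45\right)}{-4 + a} = \frac{-25 + 43}{-4 + a} = \frac{18}{-4 + a}$)
$\frac{J{\left(67 \right)}}{T{\left(-287,P \right)}} = \frac{67}{18 \frac{1}{-4 - 287}} = \frac{67}{18 \frac{1}{-291}} = \frac{67}{18 \left(- \frac{1}{291}\right)} = \frac{67}{- \frac{6}{97}} = 67 \left(- \frac{97}{6}\right) = - \frac{6499}{6}$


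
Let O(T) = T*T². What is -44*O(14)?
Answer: -120736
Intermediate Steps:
O(T) = T³
-44*O(14) = -44*14³ = -44*2744 = -120736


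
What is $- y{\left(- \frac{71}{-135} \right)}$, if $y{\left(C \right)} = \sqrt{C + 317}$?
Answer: $- \frac{\sqrt{642990}}{45} \approx -17.819$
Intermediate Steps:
$y{\left(C \right)} = \sqrt{317 + C}$
$- y{\left(- \frac{71}{-135} \right)} = - \sqrt{317 - \frac{71}{-135}} = - \sqrt{317 - - \frac{71}{135}} = - \sqrt{317 + \frac{71}{135}} = - \sqrt{\frac{42866}{135}} = - \frac{\sqrt{642990}}{45}$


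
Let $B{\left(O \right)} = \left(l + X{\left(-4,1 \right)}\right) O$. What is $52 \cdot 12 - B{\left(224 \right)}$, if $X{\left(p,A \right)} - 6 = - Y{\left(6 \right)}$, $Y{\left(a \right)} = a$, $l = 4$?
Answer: $-272$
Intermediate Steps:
$X{\left(p,A \right)} = 0$ ($X{\left(p,A \right)} = 6 - 6 = 0$)
$B{\left(O \right)} = 4 O$ ($B{\left(O \right)} = \left(4 + 0\right) O = 4 O$)
$52 \cdot 12 - B{\left(224 \right)} = 52 \cdot 12 - 4 \cdot 224 = 624 - 896 = -272$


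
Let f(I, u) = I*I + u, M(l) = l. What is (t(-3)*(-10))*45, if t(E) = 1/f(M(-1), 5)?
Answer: -75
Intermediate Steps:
f(I, u) = u + I**2 (f(I, u) = I**2 + u = u + I**2)
t(E) = 1/6 (t(E) = 1/(5 + (-1)**2) = 1/(5 + 1) = 1/6)
(t(-3)*(-10))*45 = ((1/6)*(-10))*45 = -5/3*45 = -75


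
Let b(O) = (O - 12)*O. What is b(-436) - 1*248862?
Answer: -53534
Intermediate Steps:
b(O) = O*(-12 + O) (b(O) = (-12 + O)*O = O*(-12 + O))
b(-436) - 1*248862 = -436*(-12 - 436) - 1*248862 = -436*(-448) - 248862 = 195328 - 248862 = -53534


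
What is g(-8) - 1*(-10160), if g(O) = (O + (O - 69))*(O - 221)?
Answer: 29625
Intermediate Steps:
g(O) = (-221 + O)*(-69 + 2*O) (g(O) = (O + (-69 + O))*(-221 + O) = (-69 + 2*O)*(-221 + O) = (-221 + O)*(-69 + 2*O))
g(-8) - 1*(-10160) = (15249 - 511*(-8) + 2*(-8)²) - 1*(-10160) = (15249 + 4088 + 2*64) + 10160 = (15249 + 4088 + 128) + 10160 = 19465 + 10160 = 29625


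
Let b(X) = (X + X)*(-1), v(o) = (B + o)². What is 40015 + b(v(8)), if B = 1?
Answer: 39853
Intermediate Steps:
v(o) = (1 + o)²
b(X) = -2*X (b(X) = (2*X)*(-1) = -2*X)
40015 + b(v(8)) = 40015 - 2*(1 + 8)² = 40015 - 2*9² = 40015 - 2*81 = 40015 - 162 = 39853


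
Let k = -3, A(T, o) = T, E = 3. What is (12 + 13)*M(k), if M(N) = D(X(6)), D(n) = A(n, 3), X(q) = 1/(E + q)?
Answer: 25/9 ≈ 2.7778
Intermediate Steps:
X(q) = 1/(3 + q)
D(n) = n
M(N) = ⅑ (M(N) = 1/(3 + 6) = 1/9 = ⅑)
(12 + 13)*M(k) = (12 + 13)*(⅑) = 25*(⅑) = 25/9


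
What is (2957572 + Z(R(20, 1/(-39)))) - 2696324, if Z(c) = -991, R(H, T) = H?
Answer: 260257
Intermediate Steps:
(2957572 + Z(R(20, 1/(-39)))) - 2696324 = (2957572 - 991) - 2696324 = 2956581 - 2696324 = 260257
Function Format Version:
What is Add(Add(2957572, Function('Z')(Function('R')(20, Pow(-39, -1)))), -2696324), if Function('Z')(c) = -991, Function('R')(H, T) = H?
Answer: 260257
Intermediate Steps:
Add(Add(2957572, Function('Z')(Function('R')(20, Pow(-39, -1)))), -2696324) = Add(Add(2957572, -991), -2696324) = Add(2956581, -2696324) = 260257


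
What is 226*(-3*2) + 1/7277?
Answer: -9867611/7277 ≈ -1356.0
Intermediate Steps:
226*(-3*2) + 1/7277 = 226*(-6) + 1/7277 = -1356 + 1/7277 = -9867611/7277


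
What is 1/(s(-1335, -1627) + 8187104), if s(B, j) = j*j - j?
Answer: 1/10835860 ≈ 9.2286e-8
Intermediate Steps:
s(B, j) = j² - j
1/(s(-1335, -1627) + 8187104) = 1/(-1627*(-1 - 1627) + 8187104) = 1/(-1627*(-1628) + 8187104) = 1/(2648756 + 8187104) = 1/10835860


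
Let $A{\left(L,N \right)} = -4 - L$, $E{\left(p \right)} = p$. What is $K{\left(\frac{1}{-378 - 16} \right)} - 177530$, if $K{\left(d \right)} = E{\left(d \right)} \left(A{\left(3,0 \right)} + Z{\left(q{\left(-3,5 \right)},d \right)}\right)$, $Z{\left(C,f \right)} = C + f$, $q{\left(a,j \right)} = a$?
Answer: $- \frac{27559043139}{155236} \approx -1.7753 \cdot 10^{5}$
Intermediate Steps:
$K{\left(d \right)} = d \left(-10 + d\right)$ ($K{\left(d \right)} = d \left(\left(-4 - 3\right) + \left(-3 + d\right)\right) = d \left(-7 + \left(-3 + d\right)\right) = d \left(-10 + d\right)$)
$K{\left(\frac{1}{-378 - 16} \right)} - 177530 = \frac{-10 + \frac{1}{-378 - 16}}{-378 - 16} - 177530 = \frac{-10 + \frac{1}{-394}}{-394} - 177530 = - \frac{-10 - \frac{1}{394}}{394} - 177530 = \left(- \frac{1}{394}\right) \left(- \frac{3941}{394}\right) - 177530 = \frac{3941}{155236} - 177530 = - \frac{27559043139}{155236}$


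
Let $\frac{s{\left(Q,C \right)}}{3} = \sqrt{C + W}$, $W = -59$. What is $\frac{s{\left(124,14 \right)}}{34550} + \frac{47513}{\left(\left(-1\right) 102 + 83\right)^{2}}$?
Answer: $\frac{47513}{361} + \frac{9 i \sqrt{5}}{34550} \approx 131.61 + 0.00058248 i$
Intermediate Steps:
$s{\left(Q,C \right)} = 3 \sqrt{-59 + C}$ ($s{\left(Q,C \right)} = 3 \sqrt{C - 59} = 3 \sqrt{-59 + C}$)
$\frac{s{\left(124,14 \right)}}{34550} + \frac{47513}{\left(\left(-1\right) 102 + 83\right)^{2}} = \frac{3 \sqrt{-59 + 14}}{34550} + \frac{47513}{\left(\left(-1\right) 102 + 83\right)^{2}} = 3 \sqrt{-45} \cdot \frac{1}{34550} + \frac{47513}{\left(-102 + 83\right)^{2}} = 3 \cdot 3 i \sqrt{5} \cdot \frac{1}{34550} + \frac{47513}{\left(-19\right)^{2}} = 9 i \sqrt{5} \cdot \frac{1}{34550} + \frac{47513}{361} = \frac{9 i \sqrt{5}}{34550} + 47513 \cdot \frac{1}{361} = \frac{9 i \sqrt{5}}{34550} + \frac{47513}{361} = \frac{47513}{361} + \frac{9 i \sqrt{5}}{34550}$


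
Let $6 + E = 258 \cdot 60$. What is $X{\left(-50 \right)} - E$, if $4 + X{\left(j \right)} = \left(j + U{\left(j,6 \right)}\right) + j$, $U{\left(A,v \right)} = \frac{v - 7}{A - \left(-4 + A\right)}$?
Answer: $- \frac{62313}{4} \approx -15578.0$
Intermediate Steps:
$U{\left(A,v \right)} = - \frac{7}{4} + \frac{v}{4}$ ($U{\left(A,v \right)} = \frac{-7 + v}{4} = \left(-7 + v\right) \frac{1}{4} = - \frac{7}{4} + \frac{v}{4}$)
$X{\left(j \right)} = - \frac{17}{4} + 2 j$ ($X{\left(j \right)} = -4 + \left(\left(j + \left(- \frac{7}{4} + \frac{1}{4} \cdot 6\right)\right) + j\right) = -4 + \left(\left(j + \left(- \frac{7}{4} + \frac{3}{2}\right)\right) + j\right) = -4 + \left(\left(j - \frac{1}{4}\right) + j\right) = -4 + \left(\left(- \frac{1}{4} + j\right) + j\right) = -4 + \left(- \frac{1}{4} + 2 j\right) = - \frac{17}{4} + 2 j$)
$E = 15474$ ($E = -6 + 258 \cdot 60 = -6 + 15480 = 15474$)
$X{\left(-50 \right)} - E = \left(- \frac{17}{4} + 2 \left(-50\right)\right) - 15474 = \left(- \frac{17}{4} - 100\right) - 15474 = - \frac{417}{4} - 15474 = - \frac{62313}{4}$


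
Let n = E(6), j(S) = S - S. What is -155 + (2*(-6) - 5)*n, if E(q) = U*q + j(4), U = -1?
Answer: -53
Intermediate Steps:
j(S) = 0
E(q) = -q (E(q) = -q + 0 = -q)
n = -6 (n = -1*6 = -6)
-155 + (2*(-6) - 5)*n = -155 + (2*(-6) - 5)*(-6) = -155 + (-12 - 5)*(-6) = -155 - 17*(-6) = -155 + 102 = -53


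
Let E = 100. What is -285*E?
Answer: -28500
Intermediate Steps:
-285*E = -285*100 = -28500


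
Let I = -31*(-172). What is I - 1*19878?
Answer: -14546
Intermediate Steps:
I = 5332
I - 1*19878 = 5332 - 1*19878 = 5332 - 19878 = -14546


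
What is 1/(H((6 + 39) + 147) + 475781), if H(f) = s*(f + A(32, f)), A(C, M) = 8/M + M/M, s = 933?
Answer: 8/5247111 ≈ 1.5246e-6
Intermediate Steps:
A(C, M) = 1 + 8/M (A(C, M) = 8/M + 1 = 1 + 8/M)
H(f) = 933*f + 933*(8 + f)/f (H(f) = 933*(f + (8 + f)/f) = 933*f + 933*(8 + f)/f)
1/(H((6 + 39) + 147) + 475781) = 1/((933 + 933*((6 + 39) + 147) + 7464/((6 + 39) + 147)) + 475781) = 1/((933 + 933*(45 + 147) + 7464/(45 + 147)) + 475781) = 1/((933 + 933*192 + 7464/192) + 475781) = 1/((933 + 179136 + 7464*(1/192)) + 475781) = 1/((933 + 179136 + 311/8) + 475781) = 1/(1440863/8 + 475781) = 1/(5247111/8) = 8/5247111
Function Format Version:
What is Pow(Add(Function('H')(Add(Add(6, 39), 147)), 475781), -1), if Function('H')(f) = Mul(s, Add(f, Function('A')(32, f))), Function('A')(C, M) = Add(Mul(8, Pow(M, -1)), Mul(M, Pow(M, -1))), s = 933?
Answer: Rational(8, 5247111) ≈ 1.5246e-6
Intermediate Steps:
Function('A')(C, M) = Add(1, Mul(8, Pow(M, -1))) (Function('A')(C, M) = Add(Mul(8, Pow(M, -1)), 1) = Add(1, Mul(8, Pow(M, -1))))
Function('H')(f) = Add(Mul(933, f), Mul(933, Pow(f, -1), Add(8, f))) (Function('H')(f) = Mul(933, Add(f, Mul(Pow(f, -1), Add(8, f)))) = Add(Mul(933, f), Mul(933, Pow(f, -1), Add(8, f))))
Pow(Add(Function('H')(Add(Add(6, 39), 147)), 475781), -1) = Pow(Add(Add(933, Mul(933, Add(Add(6, 39), 147)), Mul(7464, Pow(Add(Add(6, 39), 147), -1))), 475781), -1) = Pow(Add(Add(933, Mul(933, Add(45, 147)), Mul(7464, Pow(Add(45, 147), -1))), 475781), -1) = Pow(Add(Add(933, Mul(933, 192), Mul(7464, Pow(192, -1))), 475781), -1) = Pow(Add(Add(933, 179136, Mul(7464, Rational(1, 192))), 475781), -1) = Pow(Add(Add(933, 179136, Rational(311, 8)), 475781), -1) = Pow(Add(Rational(1440863, 8), 475781), -1) = Pow(Rational(5247111, 8), -1) = Rational(8, 5247111)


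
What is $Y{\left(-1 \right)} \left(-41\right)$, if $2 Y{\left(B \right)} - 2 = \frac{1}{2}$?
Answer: $- \frac{205}{4} \approx -51.25$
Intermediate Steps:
$Y{\left(B \right)} = \frac{5}{4}$ ($Y{\left(B \right)} = 1 + \frac{1}{2 \cdot 2} = 1 + \frac{1}{2} \cdot \frac{1}{2} = 1 + \frac{1}{4} = \frac{5}{4}$)
$Y{\left(-1 \right)} \left(-41\right) = \frac{5}{4} \left(-41\right) = - \frac{205}{4}$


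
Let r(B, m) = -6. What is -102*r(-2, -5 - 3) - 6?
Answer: 606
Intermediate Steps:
-102*r(-2, -5 - 3) - 6 = -102*(-6) - 6 = 612 - 6 = 606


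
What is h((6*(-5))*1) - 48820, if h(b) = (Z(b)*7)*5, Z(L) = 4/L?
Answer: -146474/3 ≈ -48825.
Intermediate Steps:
h(b) = 140/b (h(b) = ((4/b)*7)*5 = (28/b)*5 = 140/b)
h((6*(-5))*1) - 48820 = 140/(((6*(-5))*1)) - 48820 = 140/((-30*1)) - 48820 = 140/(-30) - 48820 = 140*(-1/30) - 48820 = -14/3 - 48820 = -146474/3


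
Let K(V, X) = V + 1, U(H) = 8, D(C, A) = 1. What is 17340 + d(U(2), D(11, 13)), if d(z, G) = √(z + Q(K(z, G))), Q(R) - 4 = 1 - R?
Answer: 17342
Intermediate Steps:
K(V, X) = 1 + V
Q(R) = 5 - R (Q(R) = 4 + (1 - R) = 5 - R)
d(z, G) = 2 (d(z, G) = √(z + (5 - (1 + z))) = √(z + (5 + (-1 - z))) = √(z + (4 - z)) = √4 = 2)
17340 + d(U(2), D(11, 13)) = 17340 + 2 = 17342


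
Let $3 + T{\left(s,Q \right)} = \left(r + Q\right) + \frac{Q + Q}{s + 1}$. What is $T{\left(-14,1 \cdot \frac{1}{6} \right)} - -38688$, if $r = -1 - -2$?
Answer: $\frac{3017519}{78} \approx 38686.0$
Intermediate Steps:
$r = 1$ ($r = -1 + 2 = 1$)
$T{\left(s,Q \right)} = -2 + Q + \frac{2 Q}{1 + s}$ ($T{\left(s,Q \right)} = -3 + \left(\left(1 + Q\right) + \frac{Q + Q}{s + 1}\right) = -3 + \left(\left(1 + Q\right) + \frac{2 Q}{1 + s}\right) = -3 + \left(1 + Q + \frac{2 Q}{1 + s}\right) = -2 + Q + \frac{2 Q}{1 + s}$)
$T{\left(-14,1 \cdot \frac{1}{6} \right)} - -38688 = \frac{-2 - -28 + 3 \cdot 1 \cdot \frac{1}{6} + 1 \cdot \frac{1}{6} \left(-14\right)}{1 - 14} - -38688 = \frac{-2 + 28 + 3 \cdot 1 \cdot \frac{1}{6} + 1 \cdot \frac{1}{6} \left(-14\right)}{-13} + 38688 = - \frac{-2 + 28 + 3 \cdot \frac{1}{6} + \frac{1}{6} \left(-14\right)}{13} + 38688 = - \frac{-2 + 28 + \frac{1}{2} - \frac{7}{3}}{13} + 38688 = \left(- \frac{1}{13}\right) \frac{145}{6} + 38688 = - \frac{145}{78} + 38688 = \frac{3017519}{78}$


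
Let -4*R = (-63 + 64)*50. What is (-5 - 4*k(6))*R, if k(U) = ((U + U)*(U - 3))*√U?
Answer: 125/2 + 1800*√6 ≈ 4471.6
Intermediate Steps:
k(U) = 2*U^(3/2)*(-3 + U) (k(U) = ((2*U)*(-3 + U))*√U = (2*U*(-3 + U))*√U = 2*U^(3/2)*(-3 + U))
R = -25/2 (R = -(-63 + 64)*50/4 = -50/4 = -¼*50 = -25/2 ≈ -12.500)
(-5 - 4*k(6))*R = (-5 - 8*6^(3/2)*(-3 + 6))*(-25/2) = (-5 - 8*6*√6*3)*(-25/2) = (-5 - 144*√6)*(-25/2) = 125/2 + 1800*√6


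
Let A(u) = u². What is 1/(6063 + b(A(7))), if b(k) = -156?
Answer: 1/5907 ≈ 0.00016929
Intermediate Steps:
1/(6063 + b(A(7))) = 1/(6063 - 156) = 1/5907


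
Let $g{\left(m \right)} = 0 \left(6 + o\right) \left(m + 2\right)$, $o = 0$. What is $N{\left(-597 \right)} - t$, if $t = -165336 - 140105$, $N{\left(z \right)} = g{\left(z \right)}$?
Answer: $305441$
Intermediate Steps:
$g{\left(m \right)} = 0$ ($g{\left(m \right)} = 0 \left(6 + 0\right) \left(m + 2\right) = 0 \cdot 6 \left(2 + m\right) = 0 \left(12 + 6 m\right) = 0$)
$N{\left(z \right)} = 0$
$t = -305441$ ($t = -165336 - 140105 = -305441$)
$N{\left(-597 \right)} - t = 0 - -305441 = 0 + 305441 = 305441$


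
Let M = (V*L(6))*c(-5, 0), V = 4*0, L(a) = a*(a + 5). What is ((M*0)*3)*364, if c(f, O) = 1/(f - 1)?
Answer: 0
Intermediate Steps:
c(f, O) = 1/(-1 + f)
L(a) = a*(5 + a)
V = 0
M = 0 (M = (0*(6*(5 + 6)))/(-1 - 5) = (0*(6*11))/(-6) = (0*66)*(-⅙) = 0*(-⅙) = 0)
((M*0)*3)*364 = ((0*0)*3)*364 = (0*3)*364 = 0*364 = 0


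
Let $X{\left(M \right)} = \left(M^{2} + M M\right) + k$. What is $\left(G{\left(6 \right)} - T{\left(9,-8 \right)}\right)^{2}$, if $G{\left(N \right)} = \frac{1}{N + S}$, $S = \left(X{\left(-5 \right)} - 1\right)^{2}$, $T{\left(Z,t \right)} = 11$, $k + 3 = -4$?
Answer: $\frac{379041961}{3132900} \approx 120.99$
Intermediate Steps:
$k = -7$ ($k = -3 - 4 = -7$)
$X{\left(M \right)} = -7 + 2 M^{2}$ ($X{\left(M \right)} = \left(M^{2} + M M\right) - 7 = \left(M^{2} + M^{2}\right) - 7 = 2 M^{2} - 7 = -7 + 2 M^{2}$)
$S = 1764$ ($S = \left(\left(-7 + 2 \left(-5\right)^{2}\right) - 1\right)^{2} = \left(\left(-7 + 2 \cdot 25\right) - 1\right)^{2} = \left(\left(-7 + 50\right) - 1\right)^{2} = \left(43 - 1\right)^{2} = 42^{2} = 1764$)
$G{\left(N \right)} = \frac{1}{1764 + N}$ ($G{\left(N \right)} = \frac{1}{N + 1764} = \frac{1}{1764 + N}$)
$\left(G{\left(6 \right)} - T{\left(9,-8 \right)}\right)^{2} = \left(\frac{1}{1764 + 6} - 11\right)^{2} = \left(\frac{1}{1770} - 11\right)^{2} = \left(- \frac{19469}{1770}\right)^{2} = \frac{379041961}{3132900}$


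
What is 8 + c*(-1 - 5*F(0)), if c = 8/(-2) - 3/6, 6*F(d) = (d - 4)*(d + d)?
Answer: 25/2 ≈ 12.500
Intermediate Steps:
F(d) = d*(-4 + d)/3 (F(d) = ((d - 4)*(d + d))/6 = ((-4 + d)*(2*d))/6 = (2*d*(-4 + d))/6 = d*(-4 + d)/3)
c = -9/2 (c = 8*(-1/2) - 3*1/6 = -4 - 1/2 = -9/2 ≈ -4.5000)
8 + c*(-1 - 5*F(0)) = 8 - 9*(-1 - 5*0*(-4 + 0)/3)/2 = 8 - 9*(-1 - 5*0*(-4)/3)/2 = 8 - 9*(-1 - 5*0)/2 = 8 - 9*(-1 + 0)/2 = 8 - 9/2*(-1) = 8 + 9/2 = 25/2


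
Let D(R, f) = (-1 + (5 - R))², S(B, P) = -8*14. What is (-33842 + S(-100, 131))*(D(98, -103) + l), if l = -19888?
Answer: 375259608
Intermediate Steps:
S(B, P) = -112
D(R, f) = (4 - R)²
(-33842 + S(-100, 131))*(D(98, -103) + l) = (-33842 - 112)*((-4 + 98)² - 19888) = -33954*(94² - 19888) = -33954*(8836 - 19888) = -33954*(-11052) = 375259608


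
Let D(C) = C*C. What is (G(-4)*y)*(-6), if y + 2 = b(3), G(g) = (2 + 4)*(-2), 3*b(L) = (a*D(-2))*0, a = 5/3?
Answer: -144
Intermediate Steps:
a = 5/3 (a = 5*(1/3) = 5/3 ≈ 1.6667)
D(C) = C**2
b(L) = 0 (b(L) = (((5/3)*(-2)**2)*0)/3 = (((5/3)*4)*0)/3 = ((20/3)*0)/3 = (1/3)*0 = 0)
G(g) = -12 (G(g) = 6*(-2) = -12)
y = -2 (y = -2 + 0 = -2)
(G(-4)*y)*(-6) = -12*(-2)*(-6) = 24*(-6) = -144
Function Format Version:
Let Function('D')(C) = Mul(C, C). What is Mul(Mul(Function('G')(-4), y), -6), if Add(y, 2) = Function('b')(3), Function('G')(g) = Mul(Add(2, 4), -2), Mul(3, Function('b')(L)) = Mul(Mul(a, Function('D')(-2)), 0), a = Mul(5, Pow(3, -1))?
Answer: -144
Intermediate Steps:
a = Rational(5, 3) (a = Mul(5, Rational(1, 3)) = Rational(5, 3) ≈ 1.6667)
Function('D')(C) = Pow(C, 2)
Function('b')(L) = 0 (Function('b')(L) = Mul(Rational(1, 3), Mul(Mul(Rational(5, 3), Pow(-2, 2)), 0)) = Mul(Rational(1, 3), Mul(Mul(Rational(5, 3), 4), 0)) = Mul(Rational(1, 3), Mul(Rational(20, 3), 0)) = Mul(Rational(1, 3), 0) = 0)
Function('G')(g) = -12 (Function('G')(g) = Mul(6, -2) = -12)
y = -2 (y = Add(-2, 0) = -2)
Mul(Mul(Function('G')(-4), y), -6) = Mul(Mul(-12, -2), -6) = Mul(24, -6) = -144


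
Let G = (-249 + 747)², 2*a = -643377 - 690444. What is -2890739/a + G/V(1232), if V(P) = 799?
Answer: 335412344206/1065722979 ≈ 314.73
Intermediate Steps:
a = -1333821/2 (a = (-643377 - 690444)/2 = (½)*(-1333821) = -1333821/2 ≈ -6.6691e+5)
G = 248004 (G = 498² = 248004)
-2890739/a + G/V(1232) = -2890739/(-1333821/2) + 248004/799 = -2890739*(-2/1333821) + 248004*(1/799) = 5781478/1333821 + 248004/799 = 335412344206/1065722979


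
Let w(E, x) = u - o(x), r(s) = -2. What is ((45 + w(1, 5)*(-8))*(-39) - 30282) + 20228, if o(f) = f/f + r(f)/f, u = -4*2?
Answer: -72461/5 ≈ -14492.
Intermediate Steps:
u = -8
o(f) = 1 - 2/f (o(f) = f/f - 2/f = 1 - 2/f)
w(E, x) = -8 - (-2 + x)/x
((45 + w(1, 5)*(-8))*(-39) - 30282) + 20228 = ((45 + (-9 + 2/5)*(-8))*(-39) - 30282) + 20228 = ((45 - 43/5*(-8))*(-39) - 30282) + 20228 = ((45 + 344/5)*(-39) - 30282) + 20228 = ((569/5)*(-39) - 30282) + 20228 = (-22191/5 - 30282) + 20228 = -173601/5 + 20228 = -72461/5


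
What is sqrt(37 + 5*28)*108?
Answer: 108*sqrt(177) ≈ 1436.8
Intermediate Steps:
sqrt(37 + 5*28)*108 = sqrt(37 + 140)*108 = sqrt(177)*108 = 108*sqrt(177)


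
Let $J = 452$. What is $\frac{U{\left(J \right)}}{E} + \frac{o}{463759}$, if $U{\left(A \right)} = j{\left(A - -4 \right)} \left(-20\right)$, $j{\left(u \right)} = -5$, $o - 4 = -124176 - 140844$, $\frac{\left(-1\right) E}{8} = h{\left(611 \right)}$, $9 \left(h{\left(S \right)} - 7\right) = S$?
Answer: $- \frac{461587343}{625147132} \approx -0.73837$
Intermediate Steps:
$h{\left(S \right)} = 7 + \frac{S}{9}$
$E = - \frac{5392}{9}$ ($E = - 8 \left(7 + \frac{1}{9} \cdot 611\right) = - 8 \left(7 + \frac{611}{9}\right) = \left(-8\right) \frac{674}{9} = - \frac{5392}{9} \approx -599.11$)
$o = -265016$ ($o = 4 - 265020 = -265016$)
$U{\left(A \right)} = 100$ ($U{\left(A \right)} = \left(-5\right) \left(-20\right) = 100$)
$\frac{U{\left(J \right)}}{E} + \frac{o}{463759} = \frac{100}{- \frac{5392}{9}} - \frac{265016}{463759} = 100 \left(- \frac{9}{5392}\right) - \frac{265016}{463759} = - \frac{225}{1348} - \frac{265016}{463759} = - \frac{461587343}{625147132}$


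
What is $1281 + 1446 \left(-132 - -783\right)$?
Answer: $942627$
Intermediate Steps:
$1281 + 1446 \left(-132 - -783\right) = 1281 + 1446 \left(-132 + 783\right) = 1281 + 1446 \cdot 651 = 1281 + 941346 = 942627$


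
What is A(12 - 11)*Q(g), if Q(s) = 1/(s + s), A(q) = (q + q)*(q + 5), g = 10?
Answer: 3/5 ≈ 0.60000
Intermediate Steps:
A(q) = 2*q*(5 + q) (A(q) = (2*q)*(5 + q) = 2*q*(5 + q))
Q(s) = 1/(2*s)
A(12 - 11)*Q(g) = (2*(12 - 11)*(5 + (12 - 11)))*((1/2)/10) = (2*1*(5 + 1))*((1/2)*(1/10)) = (2*1*6)*(1/20) = 12*(1/20) = 3/5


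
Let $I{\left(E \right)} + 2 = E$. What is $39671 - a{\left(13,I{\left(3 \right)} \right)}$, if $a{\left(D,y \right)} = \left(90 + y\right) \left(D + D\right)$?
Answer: $37305$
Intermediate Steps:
$I{\left(E \right)} = -2 + E$
$a{\left(D,y \right)} = 2 D \left(90 + y\right)$ ($a{\left(D,y \right)} = \left(90 + y\right) 2 D = 2 D \left(90 + y\right)$)
$39671 - a{\left(13,I{\left(3 \right)} \right)} = 39671 - 2 \cdot 13 \left(90 + \left(-2 + 3\right)\right) = 39671 - 2 \cdot 13 \left(90 + 1\right) = 39671 - 2 \cdot 13 \cdot 91 = 39671 - 2366 = 37305$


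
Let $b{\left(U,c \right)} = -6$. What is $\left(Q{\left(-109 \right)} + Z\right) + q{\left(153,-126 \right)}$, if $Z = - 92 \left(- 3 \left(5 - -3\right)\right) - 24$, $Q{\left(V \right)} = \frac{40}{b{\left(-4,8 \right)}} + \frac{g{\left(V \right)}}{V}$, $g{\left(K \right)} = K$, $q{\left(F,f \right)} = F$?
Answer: $\frac{6994}{3} \approx 2331.3$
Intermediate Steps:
$Q{\left(V \right)} = - \frac{17}{3}$ ($Q{\left(V \right)} = \frac{40}{-6} + \frac{V}{V} = 40 \left(- \frac{1}{6}\right) + 1 = - \frac{20}{3} + 1 = - \frac{17}{3}$)
$Z = 2184$ ($Z = - 92 \left(- 3 \left(5 + 3\right)\right) - 24 = - 92 \left(\left(-3\right) 8\right) - 24 = \left(-92\right) \left(-24\right) - 24 = 2208 - 24 = 2184$)
$\left(Q{\left(-109 \right)} + Z\right) + q{\left(153,-126 \right)} = \left(- \frac{17}{3} + 2184\right) + 153 = \frac{6535}{3} + 153 = \frac{6994}{3}$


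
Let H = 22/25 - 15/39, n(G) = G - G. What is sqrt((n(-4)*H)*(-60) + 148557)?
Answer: sqrt(148557) ≈ 385.43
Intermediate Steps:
n(G) = 0
H = 161/325 (H = 22*(1/25) - 15*1/39 = 22/25 - 5/13 = 161/325 ≈ 0.49538)
sqrt((n(-4)*H)*(-60) + 148557) = sqrt((0*(161/325))*(-60) + 148557) = sqrt(0*(-60) + 148557) = sqrt(0 + 148557) = sqrt(148557)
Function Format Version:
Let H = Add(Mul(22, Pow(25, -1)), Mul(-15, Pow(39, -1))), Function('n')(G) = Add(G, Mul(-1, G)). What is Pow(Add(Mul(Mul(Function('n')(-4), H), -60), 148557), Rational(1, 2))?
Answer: Pow(148557, Rational(1, 2)) ≈ 385.43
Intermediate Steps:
Function('n')(G) = 0
H = Rational(161, 325) (H = Add(Mul(22, Rational(1, 25)), Mul(-15, Rational(1, 39))) = Add(Rational(22, 25), Rational(-5, 13)) = Rational(161, 325) ≈ 0.49538)
Pow(Add(Mul(Mul(Function('n')(-4), H), -60), 148557), Rational(1, 2)) = Pow(Add(Mul(Mul(0, Rational(161, 325)), -60), 148557), Rational(1, 2)) = Pow(Add(Mul(0, -60), 148557), Rational(1, 2)) = Pow(Add(0, 148557), Rational(1, 2)) = Pow(148557, Rational(1, 2))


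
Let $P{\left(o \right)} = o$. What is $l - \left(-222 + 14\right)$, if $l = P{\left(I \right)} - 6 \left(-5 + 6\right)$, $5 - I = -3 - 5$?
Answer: $215$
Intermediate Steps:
$I = 13$ ($I = 5 - \left(-3 - 5\right) = 5 - -8 = 5 + 8 = 13$)
$l = 7$ ($l = 13 - 6 \left(-5 + 6\right) = 13 - 6 \cdot 1 = 13 - 6 = 7$)
$l - \left(-222 + 14\right) = 7 - \left(-222 + 14\right) = 7 - -208 = 7 + 208 = 215$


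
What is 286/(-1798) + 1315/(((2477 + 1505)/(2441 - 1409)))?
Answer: 609722747/1789909 ≈ 340.64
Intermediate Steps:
286/(-1798) + 1315/(((2477 + 1505)/(2441 - 1409))) = 286*(-1/1798) + 1315/((3982/1032)) = -143/899 + 1315/((3982*(1/1032))) = -143/899 + 1315/(1991/516) = -143/899 + 1315*(516/1991) = -143/899 + 678540/1991 = 609722747/1789909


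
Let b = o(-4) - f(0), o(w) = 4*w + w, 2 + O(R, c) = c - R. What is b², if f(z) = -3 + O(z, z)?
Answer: 225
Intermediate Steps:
O(R, c) = -2 + c - R (O(R, c) = -2 + (c - R) = -2 + c - R)
f(z) = -5 (f(z) = -3 + (-2 + z - z) = -3 - 2 = -5)
o(w) = 5*w
b = -15 (b = 5*(-4) - 1*(-5) = -20 + 5 = -15)
b² = (-15)² = 225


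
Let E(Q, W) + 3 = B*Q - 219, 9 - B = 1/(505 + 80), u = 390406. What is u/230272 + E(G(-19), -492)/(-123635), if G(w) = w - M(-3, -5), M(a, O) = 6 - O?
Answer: 943431992591/555158735040 ≈ 1.6994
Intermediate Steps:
B = 5264/585 (B = 9 - 1/(505 + 80) = 9 - 1/585 = 5264/585 ≈ 8.9983)
G(w) = -11 + w (G(w) = w - (6 - 1*(-5)) = w - (6 + 5) = w - 1*11 = w - 11 = -11 + w)
E(Q, W) = -222 + 5264*Q/585 (E(Q, W) = -3 + (5264*Q/585 - 219) = -3 + (-219 + 5264*Q/585) = -222 + 5264*Q/585)
u/230272 + E(G(-19), -492)/(-123635) = 390406/230272 + (-222 + 5264*(-11 - 19)/585)/(-123635) = 390406*(1/230272) + (-222 + (5264/585)*(-30))*(-1/123635) = 195203/115136 + (-222 - 10528/39)*(-1/123635) = 195203/115136 - 19186/39*(-1/123635) = 195203/115136 + 19186/4821765 = 943431992591/555158735040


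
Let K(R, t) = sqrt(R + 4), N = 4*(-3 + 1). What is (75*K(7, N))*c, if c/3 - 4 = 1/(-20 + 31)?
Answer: 10125*sqrt(11)/11 ≈ 3052.8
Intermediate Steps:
c = 135/11 (c = 12 + 3/(-20 + 31) = 12 + 3/11 = 135/11 ≈ 12.273)
N = -8 (N = 4*(-2) = -8)
K(R, t) = sqrt(4 + R)
(75*K(7, N))*c = (75*sqrt(4 + 7))*(135/11) = (75*sqrt(11))*(135/11) = 10125*sqrt(11)/11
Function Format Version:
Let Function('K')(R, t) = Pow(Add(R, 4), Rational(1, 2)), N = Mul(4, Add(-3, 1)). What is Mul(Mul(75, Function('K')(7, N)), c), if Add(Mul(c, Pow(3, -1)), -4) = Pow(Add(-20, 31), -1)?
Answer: Mul(Rational(10125, 11), Pow(11, Rational(1, 2))) ≈ 3052.8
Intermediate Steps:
c = Rational(135, 11) (c = Add(12, Mul(3, Pow(Add(-20, 31), -1))) = Add(12, Mul(3, Pow(11, -1))) = Add(12, Mul(3, Rational(1, 11))) = Add(12, Rational(3, 11)) = Rational(135, 11) ≈ 12.273)
N = -8 (N = Mul(4, -2) = -8)
Function('K')(R, t) = Pow(Add(4, R), Rational(1, 2))
Mul(Mul(75, Function('K')(7, N)), c) = Mul(Mul(75, Pow(Add(4, 7), Rational(1, 2))), Rational(135, 11)) = Mul(Mul(75, Pow(11, Rational(1, 2))), Rational(135, 11)) = Mul(Rational(10125, 11), Pow(11, Rational(1, 2)))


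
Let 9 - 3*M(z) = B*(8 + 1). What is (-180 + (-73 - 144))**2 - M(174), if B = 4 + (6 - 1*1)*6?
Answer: 157708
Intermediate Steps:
B = 34 (B = 4 + (6 - 1)*6 = 4 + 5*6 = 4 + 30 = 34)
M(z) = -99 (M(z) = 3 - 34*(8 + 1)/3 = 3 - 34*9/3 = 3 - 1/3*306 = 3 - 102 = -99)
(-180 + (-73 - 144))**2 - M(174) = (-180 + (-73 - 144))**2 - 1*(-99) = (-180 - 217)**2 + 99 = (-397)**2 + 99 = 157609 + 99 = 157708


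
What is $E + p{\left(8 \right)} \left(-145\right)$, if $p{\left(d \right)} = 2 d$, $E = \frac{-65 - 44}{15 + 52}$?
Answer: $- \frac{155549}{67} \approx -2321.6$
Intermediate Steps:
$E = - \frac{109}{67} \approx -1.6269$
$E + p{\left(8 \right)} \left(-145\right) = - \frac{109}{67} + 2 \cdot 8 \left(-145\right) = - \frac{109}{67} + 16 \left(-145\right) = - \frac{109}{67} - 2320 = - \frac{155549}{67}$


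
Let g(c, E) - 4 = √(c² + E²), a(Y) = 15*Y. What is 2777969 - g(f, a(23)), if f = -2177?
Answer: 2777965 - √4858354 ≈ 2.7758e+6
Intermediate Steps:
g(c, E) = 4 + √(E² + c²) (g(c, E) = 4 + √(c² + E²) = 4 + √(E² + c²))
2777969 - g(f, a(23)) = 2777969 - (4 + √((15*23)² + (-2177)²)) = 2777969 - (4 + √(345² + 4739329)) = 2777969 - (4 + √(119025 + 4739329)) = 2777969 - (4 + √4858354) = 2777969 + (-4 - √4858354) = 2777965 - √4858354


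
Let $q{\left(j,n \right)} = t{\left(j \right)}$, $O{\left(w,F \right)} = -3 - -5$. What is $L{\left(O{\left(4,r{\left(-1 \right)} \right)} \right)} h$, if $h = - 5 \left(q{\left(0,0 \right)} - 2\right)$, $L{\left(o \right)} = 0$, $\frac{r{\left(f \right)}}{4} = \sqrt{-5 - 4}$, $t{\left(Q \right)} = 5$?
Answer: $0$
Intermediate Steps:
$r{\left(f \right)} = 12 i$ ($r{\left(f \right)} = 4 \sqrt{-5 - 4} = 4 \sqrt{-9} = 4 \cdot 3 i = 12 i$)
$O{\left(w,F \right)} = 2$ ($O{\left(w,F \right)} = -3 + 5 = 2$)
$q{\left(j,n \right)} = 5$
$h = -15$ ($h = - 5 \left(5 - 2\right) = \left(-5\right) 3 = -15$)
$L{\left(O{\left(4,r{\left(-1 \right)} \right)} \right)} h = 0 \left(-15\right) = 0$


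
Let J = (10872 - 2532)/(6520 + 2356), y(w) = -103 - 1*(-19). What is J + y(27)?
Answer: -184311/2219 ≈ -83.060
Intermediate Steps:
y(w) = -84 (y(w) = -103 + 19 = -84)
J = 2085/2219 (J = 8340/8876 = 8340*(1/8876) = 2085/2219 ≈ 0.93961)
J + y(27) = 2085/2219 - 84 = -184311/2219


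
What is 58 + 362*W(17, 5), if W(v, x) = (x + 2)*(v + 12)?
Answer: 73544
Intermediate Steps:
W(v, x) = (2 + x)*(12 + v)
58 + 362*W(17, 5) = 58 + 362*(24 + 2*17 + 12*5 + 17*5) = 58 + 362*(24 + 34 + 60 + 85) = 58 + 362*203 = 58 + 73486 = 73544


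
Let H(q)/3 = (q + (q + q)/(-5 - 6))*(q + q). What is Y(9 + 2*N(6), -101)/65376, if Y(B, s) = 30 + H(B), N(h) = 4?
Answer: 166/7491 ≈ 0.022160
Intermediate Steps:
H(q) = 54*q²/11 (H(q) = 3*((q + (q + q)/(-5 - 6))*(q + q)) = 3*((q + (2*q)/(-11))*(2*q)) = 3*((q + (2*q)*(-1/11))*(2*q)) = 3*((q - 2*q/11)*(2*q)) = 3*((9*q/11)*(2*q)) = 3*(18*q²/11) = 54*q²/11)
Y(B, s) = 30 + 54*B²/11
Y(9 + 2*N(6), -101)/65376 = (30 + 54*(9 + 2*4)²/11)/65376 = (30 + 54*(9 + 8)²/11)*(1/65376) = (30 + (54/11)*17²)*(1/65376) = (30 + (54/11)*289)*(1/65376) = (30 + 15606/11)*(1/65376) = (15936/11)*(1/65376) = 166/7491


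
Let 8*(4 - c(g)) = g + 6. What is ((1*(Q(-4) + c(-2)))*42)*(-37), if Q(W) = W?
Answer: 777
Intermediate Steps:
c(g) = 13/4 - g/8 (c(g) = 4 - (g + 6)/8 = 4 - (6 + g)/8 = 4 + (-3/4 - g/8) = 13/4 - g/8)
((1*(Q(-4) + c(-2)))*42)*(-37) = ((1*(-4 + (13/4 - 1/8*(-2))))*42)*(-37) = ((1*(-4 + (13/4 + 1/4)))*42)*(-37) = ((1*(-4 + 7/2))*42)*(-37) = ((1*(-1/2))*42)*(-37) = -1/2*42*(-37) = -21*(-37) = 777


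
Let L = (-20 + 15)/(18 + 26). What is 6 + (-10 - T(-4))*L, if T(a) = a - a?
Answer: 157/22 ≈ 7.1364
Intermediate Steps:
T(a) = 0
L = -5/44 ≈ -0.11364
6 + (-10 - T(-4))*L = 6 + (-10 - 1*0)*(-5/44) = 6 + (-10 + 0)*(-5/44) = 6 - 10*(-5/44) = 6 + 25/22 = 157/22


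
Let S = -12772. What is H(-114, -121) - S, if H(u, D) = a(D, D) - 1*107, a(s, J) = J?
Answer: 12544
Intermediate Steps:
H(u, D) = -107 + D (H(u, D) = D - 1*107 = D - 107 = -107 + D)
H(-114, -121) - S = (-107 - 121) - 1*(-12772) = -228 + 12772 = 12544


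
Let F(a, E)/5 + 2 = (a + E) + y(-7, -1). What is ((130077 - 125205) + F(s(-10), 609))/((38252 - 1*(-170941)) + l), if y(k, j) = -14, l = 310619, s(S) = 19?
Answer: 1983/129953 ≈ 0.015259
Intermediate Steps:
F(a, E) = -80 + 5*E + 5*a (F(a, E) = -10 + 5*((a + E) - 14) = -10 + 5*((E + a) - 14) = -10 + 5*(-14 + E + a) = -10 + (-70 + 5*E + 5*a) = -80 + 5*E + 5*a)
((130077 - 125205) + F(s(-10), 609))/((38252 - 1*(-170941)) + l) = ((130077 - 125205) + (-80 + 5*609 + 5*19))/((38252 - 1*(-170941)) + 310619) = (4872 + (-80 + 3045 + 95))/((38252 + 170941) + 310619) = (4872 + 3060)/(209193 + 310619) = 7932/519812 = 7932*(1/519812) = 1983/129953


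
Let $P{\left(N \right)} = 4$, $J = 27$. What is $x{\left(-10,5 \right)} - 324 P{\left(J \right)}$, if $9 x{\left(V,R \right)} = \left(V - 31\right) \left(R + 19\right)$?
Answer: $- \frac{4216}{3} \approx -1405.3$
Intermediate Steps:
$x{\left(V,R \right)} = \frac{\left(-31 + V\right) \left(19 + R\right)}{9}$ ($x{\left(V,R \right)} = \frac{\left(V - 31\right) \left(R + 19\right)}{9} = \frac{\left(-31 + V\right) \left(19 + R\right)}{9}$)
$x{\left(-10,5 \right)} - 324 P{\left(J \right)} = \left(- \frac{589}{9} - \frac{155}{9} + \frac{19}{9} \left(-10\right) + \frac{1}{9} \cdot 5 \left(-10\right)\right) - 1296 = \left(- \frac{589}{9} - \frac{155}{9} - \frac{190}{9} - \frac{50}{9}\right) - 1296 = - \frac{328}{3} - 1296 = - \frac{4216}{3}$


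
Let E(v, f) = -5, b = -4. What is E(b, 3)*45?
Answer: -225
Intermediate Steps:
E(b, 3)*45 = -5*45 = -225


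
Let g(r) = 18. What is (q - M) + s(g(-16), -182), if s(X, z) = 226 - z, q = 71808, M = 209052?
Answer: -136836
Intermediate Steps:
(q - M) + s(g(-16), -182) = (71808 - 1*209052) + (226 - 1*(-182)) = (71808 - 209052) + (226 + 182) = -137244 + 408 = -136836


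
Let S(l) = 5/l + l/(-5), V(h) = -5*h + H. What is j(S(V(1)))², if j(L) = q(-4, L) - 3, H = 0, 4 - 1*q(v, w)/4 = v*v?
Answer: 2601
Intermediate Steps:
q(v, w) = 16 - 4*v² (q(v, w) = 16 - 4*v*v = 16 - 4*v²)
V(h) = -5*h (V(h) = -5*h + 0 = -5*h)
S(l) = 5/l - l/5 (S(l) = 5/l + l*(-⅕) = 5/l - l/5)
j(L) = -51 (j(L) = (16 - 4*(-4)²) - 3 = (16 - 4*16) - 3 = (16 - 64) - 3 = -48 - 3 = -51)
j(S(V(1)))² = (-51)² = 2601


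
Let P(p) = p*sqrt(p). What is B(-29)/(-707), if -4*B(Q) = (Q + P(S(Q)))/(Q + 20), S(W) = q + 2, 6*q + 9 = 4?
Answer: 29/25452 - sqrt(42)/130896 ≈ 0.0010899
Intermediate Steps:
q = -5/6 (q = -3/2 + (1/6)*4 = -3/2 + 2/3 = -5/6 ≈ -0.83333)
S(W) = 7/6 (S(W) = -5/6 + 2 = 7/6)
P(p) = p**(3/2)
B(Q) = -(Q + 7*sqrt(42)/36)/(4*(20 + Q)) (B(Q) = -(Q + (7/6)**(3/2))/(4*(Q + 20)) = -(Q + 7*sqrt(42)/36)/(4*(20 + Q)))
B(-29)/(-707) = ((-36*(-29) - 7*sqrt(42))/(144*(20 - 29)))/(-707) = ((1/144)*(1044 - 7*sqrt(42))/(-9))*(-1/707) = ((1/144)*(-1/9)*(1044 - 7*sqrt(42)))*(-1/707) = (-29/36 + 7*sqrt(42)/1296)*(-1/707) = 29/25452 - sqrt(42)/130896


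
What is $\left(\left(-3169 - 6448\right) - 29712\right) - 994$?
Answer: $-40323$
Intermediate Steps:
$\left(\left(-3169 - 6448\right) - 29712\right) - 994 = \left(-9617 - 29712\right) - 994 = -39329 - 994 = -40323$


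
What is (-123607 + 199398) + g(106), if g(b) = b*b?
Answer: 87027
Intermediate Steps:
g(b) = b**2
(-123607 + 199398) + g(106) = (-123607 + 199398) + 106**2 = 75791 + 11236 = 87027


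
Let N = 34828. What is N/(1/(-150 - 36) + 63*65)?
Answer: 6478008/761669 ≈ 8.5050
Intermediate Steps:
N/(1/(-150 - 36) + 63*65) = 34828/(1/(-150 - 36) + 63*65) = 34828/(1/(-186) + 4095) = 34828/(-1/186 + 4095) = 34828/(761669/186) = 34828*(186/761669) = 6478008/761669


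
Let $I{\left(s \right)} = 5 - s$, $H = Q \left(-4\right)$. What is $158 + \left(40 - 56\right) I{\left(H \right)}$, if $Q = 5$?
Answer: $-242$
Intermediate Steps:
$H = -20$ ($H = 5 \left(-4\right) = -20$)
$158 + \left(40 - 56\right) I{\left(H \right)} = 158 + \left(40 - 56\right) \left(5 - -20\right) = 158 - 16 \left(5 + 20\right) = 158 - 400 = -242$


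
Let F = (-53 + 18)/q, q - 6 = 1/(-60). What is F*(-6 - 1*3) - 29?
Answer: 8489/359 ≈ 23.646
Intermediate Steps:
q = 359/60 (q = 6 + 1/(-60) = 6 - 1/60 = 359/60 ≈ 5.9833)
F = -2100/359 (F = (-53 + 18)/(359/60) = -35*60/359 = -2100/359 ≈ -5.8496)
F*(-6 - 1*3) - 29 = -2100*(-6 - 1*3)/359 - 29 = -2100*(-6 - 3)/359 - 29 = -2100/359*(-9) - 29 = 18900/359 - 29 = 8489/359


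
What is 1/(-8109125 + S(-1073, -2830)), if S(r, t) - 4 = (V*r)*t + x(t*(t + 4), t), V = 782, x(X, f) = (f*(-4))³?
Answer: 1/1452938472259 ≈ 6.8826e-13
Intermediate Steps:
x(X, f) = -64*f³ (x(X, f) = (-4*f)³ = -64*f³)
S(r, t) = 4 - 64*t³ + 782*r*t (S(r, t) = 4 + ((782*r)*t - 64*t³) = 4 + (782*r*t - 64*t³) = 4 + (-64*t³ + 782*r*t) = 4 - 64*t³ + 782*r*t)
1/(-8109125 + S(-1073, -2830)) = 1/(-8109125 + (4 - 64*(-2830)³ + 782*(-1073)*(-2830))) = 1/(-8109125 + (4 - 64*(-22665187000) + 2374613380)) = 1/(-8109125 + (4 + 1450571968000 + 2374613380)) = 1/(-8109125 + 1452946581384) = 1/1452938472259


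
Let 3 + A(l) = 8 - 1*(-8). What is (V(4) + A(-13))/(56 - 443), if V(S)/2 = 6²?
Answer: -85/387 ≈ -0.21964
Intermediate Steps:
V(S) = 72 (V(S) = 2*6² = 2*36 = 72)
A(l) = 13 (A(l) = -3 + (8 - 1*(-8)) = -3 + (8 + 8) = -3 + 16 = 13)
(V(4) + A(-13))/(56 - 443) = (72 + 13)/(56 - 443) = 85/(-387) = 85*(-1/387) = -85/387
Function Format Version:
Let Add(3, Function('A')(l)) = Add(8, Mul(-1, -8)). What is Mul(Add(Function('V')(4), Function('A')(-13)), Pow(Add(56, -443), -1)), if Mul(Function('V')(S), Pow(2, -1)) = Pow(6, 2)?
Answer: Rational(-85, 387) ≈ -0.21964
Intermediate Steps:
Function('V')(S) = 72 (Function('V')(S) = Mul(2, Pow(6, 2)) = Mul(2, 36) = 72)
Function('A')(l) = 13 (Function('A')(l) = Add(-3, Add(8, Mul(-1, -8))) = Add(-3, Add(8, 8)) = Add(-3, 16) = 13)
Mul(Add(Function('V')(4), Function('A')(-13)), Pow(Add(56, -443), -1)) = Mul(Add(72, 13), Pow(Add(56, -443), -1)) = Mul(85, Pow(-387, -1)) = Mul(85, Rational(-1, 387)) = Rational(-85, 387)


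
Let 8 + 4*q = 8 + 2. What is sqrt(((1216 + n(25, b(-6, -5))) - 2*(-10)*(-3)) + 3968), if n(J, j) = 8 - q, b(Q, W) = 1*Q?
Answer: sqrt(20526)/2 ≈ 71.635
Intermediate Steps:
b(Q, W) = Q
q = 1/2 (q = -2 + (8 + 2)/4 = -2 + (1/4)*10 = -2 + 5/2 = 1/2 ≈ 0.50000)
n(J, j) = 15/2 (n(J, j) = 8 - 1*1/2 = 8 - 1/2 = 15/2)
sqrt(((1216 + n(25, b(-6, -5))) - 2*(-10)*(-3)) + 3968) = sqrt(((1216 + 15/2) - 2*(-10)*(-3)) + 3968) = sqrt((2447/2 + 20*(-3)) + 3968) = sqrt((2447/2 - 60) + 3968) = sqrt(2327/2 + 3968) = sqrt(10263/2) = sqrt(20526)/2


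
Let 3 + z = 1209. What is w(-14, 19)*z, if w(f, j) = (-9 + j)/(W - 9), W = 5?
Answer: -3015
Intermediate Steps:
z = 1206 (z = -3 + 1209 = 1206)
w(f, j) = 9/4 - j/4 (w(f, j) = (-9 + j)/(5 - 9) = (-9 + j)/(-4) = (-9 + j)*(-1/4) = 9/4 - j/4)
w(-14, 19)*z = (9/4 - 1/4*19)*1206 = (9/4 - 19/4)*1206 = -5/2*1206 = -3015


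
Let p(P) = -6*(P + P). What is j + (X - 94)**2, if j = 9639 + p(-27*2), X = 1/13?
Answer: 3229344/169 ≈ 19109.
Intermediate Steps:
p(P) = -12*P
X = 1/13 ≈ 0.076923
j = 10287 (j = 9639 - (-324)*2 = 9639 - 12*(-54) = 9639 + 648 = 10287)
j + (X - 94)**2 = 10287 + (1/13 - 94)**2 = 10287 + (-1221/13)**2 = 10287 + 1490841/169 = 3229344/169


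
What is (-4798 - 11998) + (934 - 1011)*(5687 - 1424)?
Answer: -345047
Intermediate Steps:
(-4798 - 11998) + (934 - 1011)*(5687 - 1424) = -16796 - 77*4263 = -16796 - 328251 = -345047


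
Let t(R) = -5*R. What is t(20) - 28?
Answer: -128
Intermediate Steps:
t(20) - 28 = -5*20 - 28 = -100 - 28 = -128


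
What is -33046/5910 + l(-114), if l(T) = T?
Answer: -353393/2955 ≈ -119.59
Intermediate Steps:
-33046/5910 + l(-114) = -33046/5910 - 114 = -33046*1/5910 - 114 = -16523/2955 - 114 = -353393/2955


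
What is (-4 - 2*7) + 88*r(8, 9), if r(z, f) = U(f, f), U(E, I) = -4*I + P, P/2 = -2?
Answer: -3538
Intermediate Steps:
P = -4 (P = 2*(-2) = -4)
U(E, I) = -4 - 4*I (U(E, I) = -4*I - 4 = -4 - 4*I)
r(z, f) = -4 - 4*f
(-4 - 2*7) + 88*r(8, 9) = (-4 - 2*7) + 88*(-4 - 4*9) = (-4 - 14) + 88*(-4 - 36) = -18 + 88*(-40) = -18 - 3520 = -3538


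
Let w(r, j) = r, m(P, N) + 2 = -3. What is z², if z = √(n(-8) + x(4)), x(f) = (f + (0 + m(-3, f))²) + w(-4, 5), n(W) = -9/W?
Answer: 209/8 ≈ 26.125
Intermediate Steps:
m(P, N) = -5 (m(P, N) = -2 - 3 = -5)
x(f) = 21 + f (x(f) = (f + (0 - 5)²) - 4 = (f + (-5)²) - 4 = (f + 25) - 4 = (25 + f) - 4 = 21 + f)
z = √418/4 (z = √(-9/(-8) + (21 + 4)) = √(-9*(-⅛) + 25) = √(9/8 + 25) = √(209/8) = √418/4 ≈ 5.1113)
z² = (√418/4)² = 209/8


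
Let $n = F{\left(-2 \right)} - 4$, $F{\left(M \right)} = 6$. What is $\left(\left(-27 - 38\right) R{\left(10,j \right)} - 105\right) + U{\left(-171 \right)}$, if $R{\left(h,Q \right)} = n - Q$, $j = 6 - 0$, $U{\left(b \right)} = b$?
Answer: $-16$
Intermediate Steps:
$j = 6$ ($j = 6 + 0 = 6$)
$n = 2$ ($n = 6 - 4 = 2$)
$R{\left(h,Q \right)} = 2 - Q$
$\left(\left(-27 - 38\right) R{\left(10,j \right)} - 105\right) + U{\left(-171 \right)} = \left(\left(-27 - 38\right) \left(2 - 6\right) - 105\right) - 171 = \left(\left(-65\right) \left(-4\right) - 105\right) - 171 = \left(260 - 105\right) - 171 = 155 - 171 = -16$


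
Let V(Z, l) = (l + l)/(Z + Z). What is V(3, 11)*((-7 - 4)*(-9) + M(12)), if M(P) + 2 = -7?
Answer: 330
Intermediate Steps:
M(P) = -9 (M(P) = -2 - 7 = -9)
V(Z, l) = l/Z (V(Z, l) = (2*l)/((2*Z)) = (2*l)*(1/(2*Z)) = l/Z)
V(3, 11)*((-7 - 4)*(-9) + M(12)) = (11/3)*((-7 - 4)*(-9) - 9) = (11*(⅓))*(-11*(-9) - 9) = 11*(99 - 9)/3 = (11/3)*90 = 330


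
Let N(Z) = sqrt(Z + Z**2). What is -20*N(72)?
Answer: -120*sqrt(146) ≈ -1450.0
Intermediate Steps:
-20*N(72) = -20*6*sqrt(2)*sqrt(1 + 72) = -20*6*sqrt(146) = -120*sqrt(146)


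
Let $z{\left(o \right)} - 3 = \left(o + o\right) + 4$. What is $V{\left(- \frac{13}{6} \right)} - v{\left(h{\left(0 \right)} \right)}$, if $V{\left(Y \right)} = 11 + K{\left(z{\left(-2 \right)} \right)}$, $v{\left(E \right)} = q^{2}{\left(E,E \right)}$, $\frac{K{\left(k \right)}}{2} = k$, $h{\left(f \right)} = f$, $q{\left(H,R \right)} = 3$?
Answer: $8$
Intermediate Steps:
$z{\left(o \right)} = 7 + 2 o$ ($z{\left(o \right)} = 3 + \left(\left(o + o\right) + 4\right) = 3 + \left(2 o + 4\right) = 3 + \left(4 + 2 o\right) = 7 + 2 o$)
$K{\left(k \right)} = 2 k$
$v{\left(E \right)} = 9$ ($v{\left(E \right)} = 3^{2} = 9$)
$V{\left(Y \right)} = 17$ ($V{\left(Y \right)} = 11 + 2 \left(7 + 2 \left(-2\right)\right) = 11 + 2 \left(7 - 4\right) = 11 + 2 \cdot 3 = 11 + 6 = 17$)
$V{\left(- \frac{13}{6} \right)} - v{\left(h{\left(0 \right)} \right)} = 17 - 9 = 8$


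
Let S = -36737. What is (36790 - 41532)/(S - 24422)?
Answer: 4742/61159 ≈ 0.077536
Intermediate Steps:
(36790 - 41532)/(S - 24422) = (36790 - 41532)/(-36737 - 24422) = -4742/(-61159) = -4742*(-1/61159) = 4742/61159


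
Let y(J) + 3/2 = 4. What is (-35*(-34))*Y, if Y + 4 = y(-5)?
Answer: -1785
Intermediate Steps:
y(J) = 5/2 (y(J) = -3/2 + 4 = 5/2)
Y = -3/2 (Y = -4 + 5/2 = -3/2 ≈ -1.5000)
(-35*(-34))*Y = -35*(-34)*(-3/2) = 1190*(-3/2) = -1785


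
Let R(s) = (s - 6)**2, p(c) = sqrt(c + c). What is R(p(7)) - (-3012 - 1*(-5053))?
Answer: -2041 + (6 - sqrt(14))**2 ≈ -2035.9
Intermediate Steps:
p(c) = sqrt(2)*sqrt(c) (p(c) = sqrt(2*c) = sqrt(2)*sqrt(c))
R(s) = (-6 + s)**2
R(p(7)) - (-3012 - 1*(-5053)) = (-6 + sqrt(2)*sqrt(7))**2 - (-3012 - 1*(-5053)) = (-6 + sqrt(14))**2 - (-3012 + 5053) = (-6 + sqrt(14))**2 - 1*2041 = (-6 + sqrt(14))**2 - 2041 = -2041 + (-6 + sqrt(14))**2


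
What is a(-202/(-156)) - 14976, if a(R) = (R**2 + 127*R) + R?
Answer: -90095399/6084 ≈ -14809.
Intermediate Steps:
a(R) = R**2 + 128*R
a(-202/(-156)) - 14976 = (-202/(-156))*(128 - 202/(-156)) - 14976 = (-202*(-1/156))*(128 - 202*(-1/156)) - 14976 = 101*(128 + 101/78)/78 - 14976 = (101/78)*(10085/78) - 14976 = 1018585/6084 - 14976 = -90095399/6084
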